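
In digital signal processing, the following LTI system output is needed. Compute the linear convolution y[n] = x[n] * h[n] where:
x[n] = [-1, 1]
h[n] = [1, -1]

y[n] = sum_k x[k]*h[n-k]. Output length = len(x) + len(h) - 1 = 2 + 2 - 1 = 3.
y[0] = -1*1 = -1
y[1] = 1*1 + -1*-1 = 2
y[2] = 1*-1 = -1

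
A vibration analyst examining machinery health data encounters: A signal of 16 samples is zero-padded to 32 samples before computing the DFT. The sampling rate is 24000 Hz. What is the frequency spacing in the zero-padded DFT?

Original DFT: N = 16, resolution = f_s/N = 24000/16 = 1500 Hz
Zero-padded DFT: N = 32, resolution = f_s/N = 24000/32 = 750 Hz
Zero-padding interpolates the spectrum (finer frequency grid)
but does NOT improve the true spectral resolution (ability to resolve close frequencies).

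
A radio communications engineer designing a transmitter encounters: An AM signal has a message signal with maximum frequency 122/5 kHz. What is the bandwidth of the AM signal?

In AM (double-sideband), the bandwidth is twice the message frequency.
BW = 2 * f_m = 2 * 122/5 kHz = 244/5 kHz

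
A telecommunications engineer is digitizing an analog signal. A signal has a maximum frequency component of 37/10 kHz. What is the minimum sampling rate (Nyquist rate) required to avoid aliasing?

By the Nyquist-Shannon sampling theorem,
the minimum sampling rate (Nyquist rate) must be at least 2 * f_max.
Nyquist rate = 2 * 37/10 kHz = 37/5 kHz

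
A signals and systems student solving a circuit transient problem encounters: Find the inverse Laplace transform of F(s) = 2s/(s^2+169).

Standard pair: s/(s^2+w^2) <-> cos(wt)*u(t)
With k=2, w=13: f(t) = 2*cos(13t)*u(t)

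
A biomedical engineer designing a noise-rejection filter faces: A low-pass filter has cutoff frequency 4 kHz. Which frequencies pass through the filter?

A low-pass filter passes all frequencies below the cutoff frequency 4 kHz and attenuates higher frequencies.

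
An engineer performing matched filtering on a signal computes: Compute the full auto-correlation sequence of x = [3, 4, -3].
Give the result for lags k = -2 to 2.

r_xx[k] = sum_m x[m]*x[m+k], indexed from 0, for k = -2 to 2:
  r_xx[-2] = x[2]*x[0] = -9
  r_xx[-1] = x[1]*x[0] + x[2]*x[1] = 0
  r_xx[0] = x[0]*x[0] + x[1]*x[1] + x[2]*x[2] = 34
  r_xx[1] = x[0]*x[1] + x[1]*x[2] = 0
  r_xx[2] = x[0]*x[2] = -9
r_xx = [-9, 0, 34, 0, -9]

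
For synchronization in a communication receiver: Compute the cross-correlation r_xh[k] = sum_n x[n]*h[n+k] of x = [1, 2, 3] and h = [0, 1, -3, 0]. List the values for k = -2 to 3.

Both sequences indexed from 0 and zero outside their support.
Lags with overlap: k = -2 to 3.
  r_xh[-2] = x[2]*h[0] = 0
  r_xh[-1] = x[1]*h[0] + x[2]*h[1] = 3
  r_xh[0] = x[0]*h[0] + x[1]*h[1] + x[2]*h[2] = -7
  r_xh[1] = x[0]*h[1] + x[1]*h[2] + x[2]*h[3] = -5
  r_xh[2] = x[0]*h[2] + x[1]*h[3] = -3
  r_xh[3] = x[0]*h[3] = 0
r_xh = [0, 3, -7, -5, -3, 0] (for k = -2, ..., 3)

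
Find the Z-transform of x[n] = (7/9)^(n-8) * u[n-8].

Time-shifting property: if X(z) = Z{x[n]}, then Z{x[n-d]} = z^(-d) * X(z)
X(z) = z/(z - 7/9) for x[n] = (7/9)^n * u[n]
Z{x[n-8]} = z^(-8) * z/(z - 7/9) = z^(-7)/(z - 7/9)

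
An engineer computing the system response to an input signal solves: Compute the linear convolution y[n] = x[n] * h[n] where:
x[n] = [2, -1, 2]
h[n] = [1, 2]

y[n] = sum_k x[k]*h[n-k]. Output length = len(x) + len(h) - 1 = 3 + 2 - 1 = 4.
y[0] = 2*1 = 2
y[1] = -1*1 + 2*2 = 3
y[2] = 2*1 + -1*2 = 0
y[3] = 2*2 = 4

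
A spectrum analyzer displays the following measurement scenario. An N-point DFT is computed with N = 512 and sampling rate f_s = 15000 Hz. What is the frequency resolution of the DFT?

DFT frequency resolution = f_s / N
= 15000 / 512 = 1875/64 Hz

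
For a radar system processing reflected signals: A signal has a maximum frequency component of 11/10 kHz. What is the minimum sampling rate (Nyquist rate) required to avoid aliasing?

By the Nyquist-Shannon sampling theorem,
the minimum sampling rate (Nyquist rate) must be at least 2 * f_max.
Nyquist rate = 2 * 11/10 kHz = 11/5 kHz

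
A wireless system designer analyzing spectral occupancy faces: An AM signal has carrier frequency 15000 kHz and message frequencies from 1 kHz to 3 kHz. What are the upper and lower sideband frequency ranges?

Upper sideband (USB) = fc + [fm_low, fm_high] = 15000 + [1, 3] = [15001, 15003] kHz
Lower sideband (LSB) = fc - [fm_high, fm_low] = 15000 - [3, 1] = [14997, 14999] kHz
Total occupied spectrum: 14997 kHz to 15003 kHz (plus carrier at 15000 kHz)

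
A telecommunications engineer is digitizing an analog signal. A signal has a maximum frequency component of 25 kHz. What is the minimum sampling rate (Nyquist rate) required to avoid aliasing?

By the Nyquist-Shannon sampling theorem,
the minimum sampling rate (Nyquist rate) must be at least 2 * f_max.
Nyquist rate = 2 * 25 kHz = 50 kHz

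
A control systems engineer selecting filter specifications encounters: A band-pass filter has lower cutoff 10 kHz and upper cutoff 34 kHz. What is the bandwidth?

Bandwidth = f_high - f_low
= 34 kHz - 10 kHz = 24 kHz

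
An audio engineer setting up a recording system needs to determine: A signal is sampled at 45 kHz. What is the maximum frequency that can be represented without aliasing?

The maximum frequency that can be represented without aliasing
is the Nyquist frequency: f_max = f_s / 2 = 45 kHz / 2 = 45/2 kHz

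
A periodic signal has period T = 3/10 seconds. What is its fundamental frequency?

The fundamental frequency is the reciprocal of the period.
f = 1/T = 1/(3/10) = 10/3 Hz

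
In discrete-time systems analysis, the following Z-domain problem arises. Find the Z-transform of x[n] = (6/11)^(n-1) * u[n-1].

Time-shifting property: if X(z) = Z{x[n]}, then Z{x[n-d]} = z^(-d) * X(z)
X(z) = z/(z - 6/11) for x[n] = (6/11)^n * u[n]
Z{x[n-1]} = z^(-1) * z/(z - 6/11) = 1/(z - 6/11)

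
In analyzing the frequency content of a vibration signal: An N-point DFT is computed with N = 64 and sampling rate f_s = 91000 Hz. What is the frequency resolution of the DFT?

DFT frequency resolution = f_s / N
= 91000 / 64 = 11375/8 Hz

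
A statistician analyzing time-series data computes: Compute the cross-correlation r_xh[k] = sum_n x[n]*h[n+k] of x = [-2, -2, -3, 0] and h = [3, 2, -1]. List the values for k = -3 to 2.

Both sequences indexed from 0 and zero outside their support.
Lags with overlap: k = -3 to 2.
  r_xh[-3] = x[3]*h[0] = 0
  r_xh[-2] = x[2]*h[0] + x[3]*h[1] = -9
  r_xh[-1] = x[1]*h[0] + x[2]*h[1] + x[3]*h[2] = -12
  r_xh[0] = x[0]*h[0] + x[1]*h[1] + x[2]*h[2] = -7
  r_xh[1] = x[0]*h[1] + x[1]*h[2] = -2
  r_xh[2] = x[0]*h[2] = 2
r_xh = [0, -9, -12, -7, -2, 2] (for k = -3, ..., 2)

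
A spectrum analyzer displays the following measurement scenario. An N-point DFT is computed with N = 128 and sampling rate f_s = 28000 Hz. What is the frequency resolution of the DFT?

DFT frequency resolution = f_s / N
= 28000 / 128 = 875/4 Hz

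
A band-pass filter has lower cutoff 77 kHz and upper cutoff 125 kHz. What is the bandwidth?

Bandwidth = f_high - f_low
= 125 kHz - 77 kHz = 48 kHz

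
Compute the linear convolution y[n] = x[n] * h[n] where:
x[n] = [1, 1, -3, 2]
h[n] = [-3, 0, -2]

y[n] = sum_k x[k]*h[n-k]. Output length = len(x) + len(h) - 1 = 4 + 3 - 1 = 6.
y[0] = 1*-3 = -3
y[1] = 1*-3 + 1*0 = -3
y[2] = -3*-3 + 1*0 + 1*-2 = 7
y[3] = 2*-3 + -3*0 + 1*-2 = -8
y[4] = 2*0 + -3*-2 = 6
y[5] = 2*-2 = -4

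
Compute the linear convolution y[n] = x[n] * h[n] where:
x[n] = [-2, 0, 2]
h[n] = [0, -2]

y[n] = sum_k x[k]*h[n-k]. Output length = len(x) + len(h) - 1 = 3 + 2 - 1 = 4.
y[0] = -2*0 = 0
y[1] = 0*0 + -2*-2 = 4
y[2] = 2*0 + 0*-2 = 0
y[3] = 2*-2 = -4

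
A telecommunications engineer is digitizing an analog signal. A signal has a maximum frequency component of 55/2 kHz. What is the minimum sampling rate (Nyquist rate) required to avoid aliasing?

By the Nyquist-Shannon sampling theorem,
the minimum sampling rate (Nyquist rate) must be at least 2 * f_max.
Nyquist rate = 2 * 55/2 kHz = 55 kHz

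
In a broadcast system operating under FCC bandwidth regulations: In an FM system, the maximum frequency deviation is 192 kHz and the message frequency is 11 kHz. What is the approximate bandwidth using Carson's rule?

Carson's rule: BW = 2*(delta_f + f_m)
= 2*(192 + 11) kHz = 406 kHz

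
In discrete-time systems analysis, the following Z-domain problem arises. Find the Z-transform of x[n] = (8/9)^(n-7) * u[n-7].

Time-shifting property: if X(z) = Z{x[n]}, then Z{x[n-d]} = z^(-d) * X(z)
X(z) = z/(z - 8/9) for x[n] = (8/9)^n * u[n]
Z{x[n-7]} = z^(-7) * z/(z - 8/9) = z^(-6)/(z - 8/9)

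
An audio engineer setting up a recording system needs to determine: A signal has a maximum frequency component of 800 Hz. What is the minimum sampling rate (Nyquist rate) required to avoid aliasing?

By the Nyquist-Shannon sampling theorem,
the minimum sampling rate (Nyquist rate) must be at least 2 * f_max.
Nyquist rate = 2 * 800 Hz = 1600 Hz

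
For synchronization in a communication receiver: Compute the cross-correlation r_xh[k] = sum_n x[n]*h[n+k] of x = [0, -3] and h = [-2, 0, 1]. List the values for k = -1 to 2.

Both sequences indexed from 0 and zero outside their support.
Lags with overlap: k = -1 to 2.
  r_xh[-1] = x[1]*h[0] = 6
  r_xh[0] = x[0]*h[0] + x[1]*h[1] = 0
  r_xh[1] = x[0]*h[1] + x[1]*h[2] = -3
  r_xh[2] = x[0]*h[2] = 0
r_xh = [6, 0, -3, 0] (for k = -1, ..., 2)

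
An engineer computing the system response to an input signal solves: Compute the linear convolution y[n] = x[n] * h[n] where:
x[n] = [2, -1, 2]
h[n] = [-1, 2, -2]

y[n] = sum_k x[k]*h[n-k]. Output length = len(x) + len(h) - 1 = 3 + 3 - 1 = 5.
y[0] = 2*-1 = -2
y[1] = -1*-1 + 2*2 = 5
y[2] = 2*-1 + -1*2 + 2*-2 = -8
y[3] = 2*2 + -1*-2 = 6
y[4] = 2*-2 = -4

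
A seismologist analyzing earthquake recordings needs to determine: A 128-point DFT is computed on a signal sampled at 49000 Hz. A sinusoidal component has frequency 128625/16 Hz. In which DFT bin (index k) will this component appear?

DFT frequency resolution = f_s/N = 49000/128 = 6125/16 Hz
Bin index k = f_signal / resolution = 128625/16 / 6125/16 = 21
The signal frequency 128625/16 Hz falls in DFT bin k = 21.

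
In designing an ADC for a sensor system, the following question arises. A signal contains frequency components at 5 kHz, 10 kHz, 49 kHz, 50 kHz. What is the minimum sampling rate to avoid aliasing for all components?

The highest frequency component is f_max = 50 kHz.
Nyquist rate = 2 * f_max = 2 * 50 kHz = 100 kHz.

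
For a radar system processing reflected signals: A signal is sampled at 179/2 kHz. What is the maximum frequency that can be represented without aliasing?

The maximum frequency that can be represented without aliasing
is the Nyquist frequency: f_max = f_s / 2 = 179/2 kHz / 2 = 179/4 kHz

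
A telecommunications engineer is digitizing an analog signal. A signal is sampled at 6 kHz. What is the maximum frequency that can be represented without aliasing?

The maximum frequency that can be represented without aliasing
is the Nyquist frequency: f_max = f_s / 2 = 6 kHz / 2 = 3 kHz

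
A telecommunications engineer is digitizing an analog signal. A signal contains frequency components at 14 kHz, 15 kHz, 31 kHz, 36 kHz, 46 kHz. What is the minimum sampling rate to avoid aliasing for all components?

The highest frequency component is f_max = 46 kHz.
Nyquist rate = 2 * f_max = 2 * 46 kHz = 92 kHz.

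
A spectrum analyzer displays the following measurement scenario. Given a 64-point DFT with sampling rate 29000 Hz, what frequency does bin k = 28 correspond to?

The frequency of DFT bin k is: f_k = k * f_s / N
f_28 = 28 * 29000 / 64 = 25375/2 Hz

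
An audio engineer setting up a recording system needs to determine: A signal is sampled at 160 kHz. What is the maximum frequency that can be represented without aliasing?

The maximum frequency that can be represented without aliasing
is the Nyquist frequency: f_max = f_s / 2 = 160 kHz / 2 = 80 kHz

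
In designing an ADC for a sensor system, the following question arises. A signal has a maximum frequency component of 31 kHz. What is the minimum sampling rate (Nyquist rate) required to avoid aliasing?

By the Nyquist-Shannon sampling theorem,
the minimum sampling rate (Nyquist rate) must be at least 2 * f_max.
Nyquist rate = 2 * 31 kHz = 62 kHz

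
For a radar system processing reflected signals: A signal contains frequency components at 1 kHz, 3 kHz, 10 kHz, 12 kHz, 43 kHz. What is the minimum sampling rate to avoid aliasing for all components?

The highest frequency component is f_max = 43 kHz.
Nyquist rate = 2 * f_max = 2 * 43 kHz = 86 kHz.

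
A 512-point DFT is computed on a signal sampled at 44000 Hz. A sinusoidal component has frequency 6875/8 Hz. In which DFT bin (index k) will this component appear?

DFT frequency resolution = f_s/N = 44000/512 = 1375/16 Hz
Bin index k = f_signal / resolution = 6875/8 / 1375/16 = 10
The signal frequency 6875/8 Hz falls in DFT bin k = 10.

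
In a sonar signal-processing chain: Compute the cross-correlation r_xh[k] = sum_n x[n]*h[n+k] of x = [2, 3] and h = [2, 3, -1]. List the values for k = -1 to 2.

Both sequences indexed from 0 and zero outside their support.
Lags with overlap: k = -1 to 2.
  r_xh[-1] = x[1]*h[0] = 6
  r_xh[0] = x[0]*h[0] + x[1]*h[1] = 13
  r_xh[1] = x[0]*h[1] + x[1]*h[2] = 3
  r_xh[2] = x[0]*h[2] = -2
r_xh = [6, 13, 3, -2] (for k = -1, ..., 2)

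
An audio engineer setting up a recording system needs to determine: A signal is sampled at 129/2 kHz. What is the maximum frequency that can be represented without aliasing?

The maximum frequency that can be represented without aliasing
is the Nyquist frequency: f_max = f_s / 2 = 129/2 kHz / 2 = 129/4 kHz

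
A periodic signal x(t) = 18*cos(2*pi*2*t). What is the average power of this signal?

Average power of A*cos(wt) is A^2/2.
P = 18^2 / 2 = 324/2 = 162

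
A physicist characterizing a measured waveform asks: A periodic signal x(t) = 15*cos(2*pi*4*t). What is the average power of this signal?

Average power of A*cos(wt) is A^2/2.
P = 15^2 / 2 = 225/2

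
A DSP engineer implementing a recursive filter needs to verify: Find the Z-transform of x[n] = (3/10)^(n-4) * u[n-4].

Time-shifting property: if X(z) = Z{x[n]}, then Z{x[n-d]} = z^(-d) * X(z)
X(z) = z/(z - 3/10) for x[n] = (3/10)^n * u[n]
Z{x[n-4]} = z^(-4) * z/(z - 3/10) = z^(-3)/(z - 3/10)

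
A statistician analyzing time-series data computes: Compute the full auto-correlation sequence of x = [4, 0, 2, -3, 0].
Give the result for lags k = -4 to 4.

r_xx[k] = sum_m x[m]*x[m+k], indexed from 0, for k = -4 to 4:
  r_xx[-4] = x[4]*x[0] = 0
  r_xx[-3] = x[3]*x[0] + x[4]*x[1] = -12
  r_xx[-2] = x[2]*x[0] + x[3]*x[1] + x[4]*x[2] = 8
  r_xx[-1] = x[1]*x[0] + x[2]*x[1] + x[3]*x[2] + x[4]*x[3] = -6
  r_xx[0] = x[0]*x[0] + x[1]*x[1] + x[2]*x[2] + x[3]*x[3] + x[4]*x[4] = 29
  r_xx[1] = x[0]*x[1] + x[1]*x[2] + x[2]*x[3] + x[3]*x[4] = -6
  r_xx[2] = x[0]*x[2] + x[1]*x[3] + x[2]*x[4] = 8
  r_xx[3] = x[0]*x[3] + x[1]*x[4] = -12
  r_xx[4] = x[0]*x[4] = 0
r_xx = [0, -12, 8, -6, 29, -6, 8, -12, 0]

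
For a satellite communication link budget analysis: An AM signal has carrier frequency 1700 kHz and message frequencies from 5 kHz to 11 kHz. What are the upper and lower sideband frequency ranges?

Upper sideband (USB) = fc + [fm_low, fm_high] = 1700 + [5, 11] = [1705, 1711] kHz
Lower sideband (LSB) = fc - [fm_high, fm_low] = 1700 - [11, 5] = [1689, 1695] kHz
Total occupied spectrum: 1689 kHz to 1711 kHz (plus carrier at 1700 kHz)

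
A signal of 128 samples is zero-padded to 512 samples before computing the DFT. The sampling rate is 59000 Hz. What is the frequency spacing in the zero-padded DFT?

Original DFT: N = 128, resolution = f_s/N = 59000/128 = 7375/16 Hz
Zero-padded DFT: N = 512, resolution = f_s/N = 59000/512 = 7375/64 Hz
Zero-padding interpolates the spectrum (finer frequency grid)
but does NOT improve the true spectral resolution (ability to resolve close frequencies).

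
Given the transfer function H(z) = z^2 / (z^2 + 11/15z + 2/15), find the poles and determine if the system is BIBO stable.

Poles are roots of the denominator: z^2 + 11/15z + 2/15 = 0.
Quadratic formula: z = [-(11/15) +/- sqrt((11/15)^2 - 4*(2/15))] / 2
Discriminant = 121/225 - 8/15 = 1/225; sqrt = 1/15.
z = (-11/15 +/- 1/15) / 2 => z = -1/3 or z = -2/5.
|p1| = 1/3, |p2| = 2/5.
For BIBO stability, all poles must lie inside the unit circle (|p| < 1).
System is STABLE since both |p| < 1.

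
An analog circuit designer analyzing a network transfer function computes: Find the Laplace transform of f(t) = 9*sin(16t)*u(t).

Standard pair: sin(wt)*u(t) <-> w/(s^2+w^2)
With w = 16: L{9*sin(16t)*u(t)} = 144/(s^2+256)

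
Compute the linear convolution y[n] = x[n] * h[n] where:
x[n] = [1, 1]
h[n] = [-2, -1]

y[n] = sum_k x[k]*h[n-k]. Output length = len(x) + len(h) - 1 = 2 + 2 - 1 = 3.
y[0] = 1*-2 = -2
y[1] = 1*-2 + 1*-1 = -3
y[2] = 1*-1 = -1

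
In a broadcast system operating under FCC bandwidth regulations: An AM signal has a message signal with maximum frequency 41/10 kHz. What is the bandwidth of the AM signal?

In AM (double-sideband), the bandwidth is twice the message frequency.
BW = 2 * f_m = 2 * 41/10 kHz = 41/5 kHz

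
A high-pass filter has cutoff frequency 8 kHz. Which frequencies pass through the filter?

A high-pass filter passes all frequencies above the cutoff frequency 8 kHz and attenuates lower frequencies.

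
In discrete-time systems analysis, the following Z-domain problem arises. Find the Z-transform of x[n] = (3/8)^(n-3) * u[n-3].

Time-shifting property: if X(z) = Z{x[n]}, then Z{x[n-d]} = z^(-d) * X(z)
X(z) = z/(z - 3/8) for x[n] = (3/8)^n * u[n]
Z{x[n-3]} = z^(-3) * z/(z - 3/8) = z^(-2)/(z - 3/8)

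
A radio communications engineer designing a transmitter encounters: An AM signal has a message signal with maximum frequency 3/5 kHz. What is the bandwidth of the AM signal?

In AM (double-sideband), the bandwidth is twice the message frequency.
BW = 2 * f_m = 2 * 3/5 kHz = 6/5 kHz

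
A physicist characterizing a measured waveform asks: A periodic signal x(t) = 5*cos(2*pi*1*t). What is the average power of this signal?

Average power of A*cos(wt) is A^2/2.
P = 5^2 / 2 = 25/2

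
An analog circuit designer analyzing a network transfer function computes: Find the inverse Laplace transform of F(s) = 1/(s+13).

Standard pair: k/(s+a) <-> k*e^(-at)*u(t)
With k=1, a=13: f(t) = e^(-13t)*u(t)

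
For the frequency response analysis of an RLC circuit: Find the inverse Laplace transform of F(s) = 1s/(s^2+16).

Standard pair: s/(s^2+w^2) <-> cos(wt)*u(t)
With k=1, w=4: f(t) = cos(4t)*u(t)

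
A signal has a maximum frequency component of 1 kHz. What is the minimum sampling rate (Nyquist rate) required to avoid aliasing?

By the Nyquist-Shannon sampling theorem,
the minimum sampling rate (Nyquist rate) must be at least 2 * f_max.
Nyquist rate = 2 * 1 kHz = 2 kHz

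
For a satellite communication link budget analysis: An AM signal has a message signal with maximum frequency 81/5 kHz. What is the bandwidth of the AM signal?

In AM (double-sideband), the bandwidth is twice the message frequency.
BW = 2 * f_m = 2 * 81/5 kHz = 162/5 kHz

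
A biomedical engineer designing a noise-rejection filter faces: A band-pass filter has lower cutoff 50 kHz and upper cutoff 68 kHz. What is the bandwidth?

Bandwidth = f_high - f_low
= 68 kHz - 50 kHz = 18 kHz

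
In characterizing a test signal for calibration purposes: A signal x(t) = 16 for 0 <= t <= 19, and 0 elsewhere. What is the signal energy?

Energy = integral of |x(t)|^2 dt over the signal duration
= 16^2 * 19 = 256 * 19 = 4864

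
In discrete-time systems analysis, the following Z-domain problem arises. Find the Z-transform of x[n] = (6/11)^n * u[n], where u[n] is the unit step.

The Z-transform of a^n * u[n] is z/(z-a) for |z| > |a|.
Here a = 6/11, so X(z) = z/(z - (6/11)) = 11z/(11z - 6)
ROC: |z| > 6/11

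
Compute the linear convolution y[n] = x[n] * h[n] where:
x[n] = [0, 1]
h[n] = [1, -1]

y[n] = sum_k x[k]*h[n-k]. Output length = len(x) + len(h) - 1 = 2 + 2 - 1 = 3.
y[0] = 0*1 = 0
y[1] = 1*1 + 0*-1 = 1
y[2] = 1*-1 = -1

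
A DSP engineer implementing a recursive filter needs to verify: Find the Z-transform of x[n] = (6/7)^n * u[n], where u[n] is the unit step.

The Z-transform of a^n * u[n] is z/(z-a) for |z| > |a|.
Here a = 6/7, so X(z) = z/(z - (6/7)) = 7z/(7z - 6)
ROC: |z| > 6/7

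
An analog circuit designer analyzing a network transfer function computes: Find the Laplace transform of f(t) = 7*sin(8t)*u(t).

Standard pair: sin(wt)*u(t) <-> w/(s^2+w^2)
With w = 8: L{7*sin(8t)*u(t)} = 56/(s^2+64)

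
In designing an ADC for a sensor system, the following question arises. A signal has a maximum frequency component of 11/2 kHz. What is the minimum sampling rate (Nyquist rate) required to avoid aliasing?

By the Nyquist-Shannon sampling theorem,
the minimum sampling rate (Nyquist rate) must be at least 2 * f_max.
Nyquist rate = 2 * 11/2 kHz = 11 kHz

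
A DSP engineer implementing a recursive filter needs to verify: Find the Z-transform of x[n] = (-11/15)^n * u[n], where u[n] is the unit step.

The Z-transform of a^n * u[n] is z/(z-a) for |z| > |a|.
Here a = -11/15, so X(z) = z/(z - (-11/15)) = 15z/(15z + 11)
ROC: |z| > 11/15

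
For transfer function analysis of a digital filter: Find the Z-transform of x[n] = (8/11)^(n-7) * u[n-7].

Time-shifting property: if X(z) = Z{x[n]}, then Z{x[n-d]} = z^(-d) * X(z)
X(z) = z/(z - 8/11) for x[n] = (8/11)^n * u[n]
Z{x[n-7]} = z^(-7) * z/(z - 8/11) = z^(-6)/(z - 8/11)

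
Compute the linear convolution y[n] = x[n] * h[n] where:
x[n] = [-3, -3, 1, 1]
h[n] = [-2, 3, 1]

y[n] = sum_k x[k]*h[n-k]. Output length = len(x) + len(h) - 1 = 4 + 3 - 1 = 6.
y[0] = -3*-2 = 6
y[1] = -3*-2 + -3*3 = -3
y[2] = 1*-2 + -3*3 + -3*1 = -14
y[3] = 1*-2 + 1*3 + -3*1 = -2
y[4] = 1*3 + 1*1 = 4
y[5] = 1*1 = 1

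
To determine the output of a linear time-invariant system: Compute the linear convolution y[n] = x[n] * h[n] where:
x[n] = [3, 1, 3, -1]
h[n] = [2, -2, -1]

y[n] = sum_k x[k]*h[n-k]. Output length = len(x) + len(h) - 1 = 4 + 3 - 1 = 6.
y[0] = 3*2 = 6
y[1] = 1*2 + 3*-2 = -4
y[2] = 3*2 + 1*-2 + 3*-1 = 1
y[3] = -1*2 + 3*-2 + 1*-1 = -9
y[4] = -1*-2 + 3*-1 = -1
y[5] = -1*-1 = 1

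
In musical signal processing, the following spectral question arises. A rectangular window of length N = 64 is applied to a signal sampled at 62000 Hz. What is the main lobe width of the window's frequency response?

For a rectangular window of length N,
the main lobe width in frequency is 2*f_s/N.
= 2*62000/64 = 3875/2 Hz
This determines the minimum frequency separation for resolving two sinusoids.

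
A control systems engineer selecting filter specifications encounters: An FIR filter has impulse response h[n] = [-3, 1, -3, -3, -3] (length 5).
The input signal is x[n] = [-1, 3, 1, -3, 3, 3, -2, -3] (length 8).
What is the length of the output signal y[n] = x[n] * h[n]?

For linear convolution, the output length is:
len(y) = len(x) + len(h) - 1 = 8 + 5 - 1 = 12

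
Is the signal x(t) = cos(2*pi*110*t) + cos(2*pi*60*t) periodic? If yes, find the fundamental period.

f1 = 110 Hz, f2 = 60 Hz
Period T1 = 1/110, T2 = 1/60
Ratio T1/T2 = 60/110, which is rational.
The signal is periodic with fundamental period T = 1/GCD(110,60) = 1/10 s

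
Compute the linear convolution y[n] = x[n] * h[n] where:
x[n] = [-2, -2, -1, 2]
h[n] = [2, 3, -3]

y[n] = sum_k x[k]*h[n-k]. Output length = len(x) + len(h) - 1 = 4 + 3 - 1 = 6.
y[0] = -2*2 = -4
y[1] = -2*2 + -2*3 = -10
y[2] = -1*2 + -2*3 + -2*-3 = -2
y[3] = 2*2 + -1*3 + -2*-3 = 7
y[4] = 2*3 + -1*-3 = 9
y[5] = 2*-3 = -6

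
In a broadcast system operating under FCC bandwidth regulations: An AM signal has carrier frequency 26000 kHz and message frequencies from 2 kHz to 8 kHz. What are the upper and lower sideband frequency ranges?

Upper sideband (USB) = fc + [fm_low, fm_high] = 26000 + [2, 8] = [26002, 26008] kHz
Lower sideband (LSB) = fc - [fm_high, fm_low] = 26000 - [8, 2] = [25992, 25998] kHz
Total occupied spectrum: 25992 kHz to 26008 kHz (plus carrier at 26000 kHz)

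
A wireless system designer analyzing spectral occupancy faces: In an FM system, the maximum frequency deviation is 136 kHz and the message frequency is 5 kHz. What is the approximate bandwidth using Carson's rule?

Carson's rule: BW = 2*(delta_f + f_m)
= 2*(136 + 5) kHz = 282 kHz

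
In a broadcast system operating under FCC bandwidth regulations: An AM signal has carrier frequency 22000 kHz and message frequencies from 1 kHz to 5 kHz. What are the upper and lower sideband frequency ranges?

Upper sideband (USB) = fc + [fm_low, fm_high] = 22000 + [1, 5] = [22001, 22005] kHz
Lower sideband (LSB) = fc - [fm_high, fm_low] = 22000 - [5, 1] = [21995, 21999] kHz
Total occupied spectrum: 21995 kHz to 22005 kHz (plus carrier at 22000 kHz)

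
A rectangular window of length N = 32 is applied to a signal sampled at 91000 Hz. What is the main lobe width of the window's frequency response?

For a rectangular window of length N,
the main lobe width in frequency is 2*f_s/N.
= 2*91000/32 = 11375/2 Hz
This determines the minimum frequency separation for resolving two sinusoids.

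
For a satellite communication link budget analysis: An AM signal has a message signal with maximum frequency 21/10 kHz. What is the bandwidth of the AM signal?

In AM (double-sideband), the bandwidth is twice the message frequency.
BW = 2 * f_m = 2 * 21/10 kHz = 21/5 kHz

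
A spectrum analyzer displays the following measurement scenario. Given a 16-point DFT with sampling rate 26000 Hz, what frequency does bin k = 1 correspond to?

The frequency of DFT bin k is: f_k = k * f_s / N
f_1 = 1 * 26000 / 16 = 1625 Hz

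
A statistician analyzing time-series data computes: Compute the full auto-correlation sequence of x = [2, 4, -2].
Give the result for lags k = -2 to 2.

r_xx[k] = sum_m x[m]*x[m+k], indexed from 0, for k = -2 to 2:
  r_xx[-2] = x[2]*x[0] = -4
  r_xx[-1] = x[1]*x[0] + x[2]*x[1] = 0
  r_xx[0] = x[0]*x[0] + x[1]*x[1] + x[2]*x[2] = 24
  r_xx[1] = x[0]*x[1] + x[1]*x[2] = 0
  r_xx[2] = x[0]*x[2] = -4
r_xx = [-4, 0, 24, 0, -4]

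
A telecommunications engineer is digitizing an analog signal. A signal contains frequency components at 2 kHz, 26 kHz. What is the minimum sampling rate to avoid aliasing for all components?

The highest frequency component is f_max = 26 kHz.
Nyquist rate = 2 * f_max = 2 * 26 kHz = 52 kHz.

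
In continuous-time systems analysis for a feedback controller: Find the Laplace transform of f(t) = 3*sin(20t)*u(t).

Standard pair: sin(wt)*u(t) <-> w/(s^2+w^2)
With w = 20: L{3*sin(20t)*u(t)} = 60/(s^2+400)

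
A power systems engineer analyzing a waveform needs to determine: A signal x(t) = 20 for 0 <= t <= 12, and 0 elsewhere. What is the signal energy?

Energy = integral of |x(t)|^2 dt over the signal duration
= 20^2 * 12 = 400 * 12 = 4800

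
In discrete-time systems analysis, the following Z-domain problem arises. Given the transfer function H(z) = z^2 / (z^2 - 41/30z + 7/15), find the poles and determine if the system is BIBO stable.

Poles are roots of the denominator: z^2 - 41/30z + 7/15 = 0.
Quadratic formula: z = [-(-41/30) +/- sqrt((-41/30)^2 - 4*(7/15))] / 2
Discriminant = 1681/900 - 28/15 = 1/900; sqrt = 1/30.
z = (41/30 +/- 1/30) / 2 => z = 7/10 or z = 2/3.
|p1| = 2/3, |p2| = 7/10.
For BIBO stability, all poles must lie inside the unit circle (|p| < 1).
System is STABLE since both |p| < 1.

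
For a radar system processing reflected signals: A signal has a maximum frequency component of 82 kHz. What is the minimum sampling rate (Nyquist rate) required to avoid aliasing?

By the Nyquist-Shannon sampling theorem,
the minimum sampling rate (Nyquist rate) must be at least 2 * f_max.
Nyquist rate = 2 * 82 kHz = 164 kHz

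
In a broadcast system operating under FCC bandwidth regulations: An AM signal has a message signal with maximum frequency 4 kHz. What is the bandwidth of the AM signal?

In AM (double-sideband), the bandwidth is twice the message frequency.
BW = 2 * f_m = 2 * 4 kHz = 8 kHz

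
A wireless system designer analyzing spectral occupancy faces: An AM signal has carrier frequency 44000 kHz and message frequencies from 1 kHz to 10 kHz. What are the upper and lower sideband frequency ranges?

Upper sideband (USB) = fc + [fm_low, fm_high] = 44000 + [1, 10] = [44001, 44010] kHz
Lower sideband (LSB) = fc - [fm_high, fm_low] = 44000 - [10, 1] = [43990, 43999] kHz
Total occupied spectrum: 43990 kHz to 44010 kHz (plus carrier at 44000 kHz)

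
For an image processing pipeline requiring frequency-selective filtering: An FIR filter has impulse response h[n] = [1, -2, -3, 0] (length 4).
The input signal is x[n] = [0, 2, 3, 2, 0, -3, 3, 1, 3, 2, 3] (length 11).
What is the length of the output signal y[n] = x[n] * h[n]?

For linear convolution, the output length is:
len(y) = len(x) + len(h) - 1 = 11 + 4 - 1 = 14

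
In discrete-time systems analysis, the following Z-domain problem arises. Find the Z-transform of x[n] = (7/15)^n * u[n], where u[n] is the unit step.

The Z-transform of a^n * u[n] is z/(z-a) for |z| > |a|.
Here a = 7/15, so X(z) = z/(z - (7/15)) = 15z/(15z - 7)
ROC: |z| > 7/15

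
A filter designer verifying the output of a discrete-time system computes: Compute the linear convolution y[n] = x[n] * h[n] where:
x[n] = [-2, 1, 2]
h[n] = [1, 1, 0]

y[n] = sum_k x[k]*h[n-k]. Output length = len(x) + len(h) - 1 = 3 + 3 - 1 = 5.
y[0] = -2*1 = -2
y[1] = 1*1 + -2*1 = -1
y[2] = 2*1 + 1*1 + -2*0 = 3
y[3] = 2*1 + 1*0 = 2
y[4] = 2*0 = 0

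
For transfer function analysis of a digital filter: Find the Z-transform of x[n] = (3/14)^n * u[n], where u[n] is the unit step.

The Z-transform of a^n * u[n] is z/(z-a) for |z| > |a|.
Here a = 3/14, so X(z) = z/(z - (3/14)) = 14z/(14z - 3)
ROC: |z| > 3/14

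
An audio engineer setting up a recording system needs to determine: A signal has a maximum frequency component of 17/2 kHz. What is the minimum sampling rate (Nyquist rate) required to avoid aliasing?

By the Nyquist-Shannon sampling theorem,
the minimum sampling rate (Nyquist rate) must be at least 2 * f_max.
Nyquist rate = 2 * 17/2 kHz = 17 kHz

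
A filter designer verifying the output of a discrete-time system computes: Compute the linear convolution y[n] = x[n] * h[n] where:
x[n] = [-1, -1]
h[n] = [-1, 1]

y[n] = sum_k x[k]*h[n-k]. Output length = len(x) + len(h) - 1 = 2 + 2 - 1 = 3.
y[0] = -1*-1 = 1
y[1] = -1*-1 + -1*1 = 0
y[2] = -1*1 = -1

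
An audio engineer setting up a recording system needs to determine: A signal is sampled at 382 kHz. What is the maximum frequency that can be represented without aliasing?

The maximum frequency that can be represented without aliasing
is the Nyquist frequency: f_max = f_s / 2 = 382 kHz / 2 = 191 kHz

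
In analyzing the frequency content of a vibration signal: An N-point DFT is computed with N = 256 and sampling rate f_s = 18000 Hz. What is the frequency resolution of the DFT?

DFT frequency resolution = f_s / N
= 18000 / 256 = 1125/16 Hz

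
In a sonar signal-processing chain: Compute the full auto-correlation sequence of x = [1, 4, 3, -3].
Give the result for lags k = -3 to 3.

r_xx[k] = sum_m x[m]*x[m+k], indexed from 0, for k = -3 to 3:
  r_xx[-3] = x[3]*x[0] = -3
  r_xx[-2] = x[2]*x[0] + x[3]*x[1] = -9
  r_xx[-1] = x[1]*x[0] + x[2]*x[1] + x[3]*x[2] = 7
  r_xx[0] = x[0]*x[0] + x[1]*x[1] + x[2]*x[2] + x[3]*x[3] = 35
  r_xx[1] = x[0]*x[1] + x[1]*x[2] + x[2]*x[3] = 7
  r_xx[2] = x[0]*x[2] + x[1]*x[3] = -9
  r_xx[3] = x[0]*x[3] = -3
r_xx = [-3, -9, 7, 35, 7, -9, -3]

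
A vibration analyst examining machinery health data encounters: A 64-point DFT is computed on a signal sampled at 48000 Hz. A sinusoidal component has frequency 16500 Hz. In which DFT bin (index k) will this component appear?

DFT frequency resolution = f_s/N = 48000/64 = 750 Hz
Bin index k = f_signal / resolution = 16500 / 750 = 22
The signal frequency 16500 Hz falls in DFT bin k = 22.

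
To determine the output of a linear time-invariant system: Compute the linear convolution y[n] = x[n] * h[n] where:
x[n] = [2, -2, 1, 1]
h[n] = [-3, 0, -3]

y[n] = sum_k x[k]*h[n-k]. Output length = len(x) + len(h) - 1 = 4 + 3 - 1 = 6.
y[0] = 2*-3 = -6
y[1] = -2*-3 + 2*0 = 6
y[2] = 1*-3 + -2*0 + 2*-3 = -9
y[3] = 1*-3 + 1*0 + -2*-3 = 3
y[4] = 1*0 + 1*-3 = -3
y[5] = 1*-3 = -3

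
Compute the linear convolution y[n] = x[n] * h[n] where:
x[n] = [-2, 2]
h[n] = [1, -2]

y[n] = sum_k x[k]*h[n-k]. Output length = len(x) + len(h) - 1 = 2 + 2 - 1 = 3.
y[0] = -2*1 = -2
y[1] = 2*1 + -2*-2 = 6
y[2] = 2*-2 = -4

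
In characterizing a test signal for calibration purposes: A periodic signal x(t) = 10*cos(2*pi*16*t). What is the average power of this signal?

Average power of A*cos(wt) is A^2/2.
P = 10^2 / 2 = 100/2 = 50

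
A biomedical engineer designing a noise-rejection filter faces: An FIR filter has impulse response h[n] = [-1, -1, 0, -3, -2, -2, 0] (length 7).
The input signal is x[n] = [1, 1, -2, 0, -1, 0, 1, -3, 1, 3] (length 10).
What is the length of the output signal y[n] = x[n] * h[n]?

For linear convolution, the output length is:
len(y) = len(x) + len(h) - 1 = 10 + 7 - 1 = 16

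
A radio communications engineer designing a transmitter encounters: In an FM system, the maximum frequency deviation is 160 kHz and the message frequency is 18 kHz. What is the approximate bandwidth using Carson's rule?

Carson's rule: BW = 2*(delta_f + f_m)
= 2*(160 + 18) kHz = 356 kHz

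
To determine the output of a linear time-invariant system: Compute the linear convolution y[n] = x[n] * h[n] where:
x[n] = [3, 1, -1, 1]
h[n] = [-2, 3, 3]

y[n] = sum_k x[k]*h[n-k]. Output length = len(x) + len(h) - 1 = 4 + 3 - 1 = 6.
y[0] = 3*-2 = -6
y[1] = 1*-2 + 3*3 = 7
y[2] = -1*-2 + 1*3 + 3*3 = 14
y[3] = 1*-2 + -1*3 + 1*3 = -2
y[4] = 1*3 + -1*3 = 0
y[5] = 1*3 = 3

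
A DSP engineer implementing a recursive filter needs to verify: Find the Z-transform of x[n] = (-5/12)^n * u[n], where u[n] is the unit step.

The Z-transform of a^n * u[n] is z/(z-a) for |z| > |a|.
Here a = -5/12, so X(z) = z/(z - (-5/12)) = 12z/(12z + 5)
ROC: |z| > 5/12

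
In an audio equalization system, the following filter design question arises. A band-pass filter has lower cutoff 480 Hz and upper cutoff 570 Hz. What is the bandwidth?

Bandwidth = f_high - f_low
= 570 Hz - 480 Hz = 90 Hz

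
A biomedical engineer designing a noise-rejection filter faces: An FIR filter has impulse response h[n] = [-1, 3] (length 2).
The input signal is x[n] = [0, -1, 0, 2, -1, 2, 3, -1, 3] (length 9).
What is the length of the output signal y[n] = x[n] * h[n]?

For linear convolution, the output length is:
len(y) = len(x) + len(h) - 1 = 9 + 2 - 1 = 10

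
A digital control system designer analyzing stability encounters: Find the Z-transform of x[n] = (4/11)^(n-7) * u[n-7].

Time-shifting property: if X(z) = Z{x[n]}, then Z{x[n-d]} = z^(-d) * X(z)
X(z) = z/(z - 4/11) for x[n] = (4/11)^n * u[n]
Z{x[n-7]} = z^(-7) * z/(z - 4/11) = z^(-6)/(z - 4/11)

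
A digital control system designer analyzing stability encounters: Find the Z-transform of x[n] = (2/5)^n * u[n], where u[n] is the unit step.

The Z-transform of a^n * u[n] is z/(z-a) for |z| > |a|.
Here a = 2/5, so X(z) = z/(z - (2/5)) = 5z/(5z - 2)
ROC: |z| > 2/5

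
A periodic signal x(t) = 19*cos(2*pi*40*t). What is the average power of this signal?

Average power of A*cos(wt) is A^2/2.
P = 19^2 / 2 = 361/2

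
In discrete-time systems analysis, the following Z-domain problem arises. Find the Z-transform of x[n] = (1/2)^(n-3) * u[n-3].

Time-shifting property: if X(z) = Z{x[n]}, then Z{x[n-d]} = z^(-d) * X(z)
X(z) = z/(z - 1/2) for x[n] = (1/2)^n * u[n]
Z{x[n-3]} = z^(-3) * z/(z - 1/2) = z^(-2)/(z - 1/2)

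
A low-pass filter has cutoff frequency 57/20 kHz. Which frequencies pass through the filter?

A low-pass filter passes all frequencies below the cutoff frequency 57/20 kHz and attenuates higher frequencies.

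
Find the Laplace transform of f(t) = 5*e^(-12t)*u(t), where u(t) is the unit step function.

Standard Laplace transform pair:
e^(-at)*u(t) <-> 1/(s+a)
With a = 12: L{5*e^(-12t)*u(t)} = 5/(s+12), ROC: Re(s) > -12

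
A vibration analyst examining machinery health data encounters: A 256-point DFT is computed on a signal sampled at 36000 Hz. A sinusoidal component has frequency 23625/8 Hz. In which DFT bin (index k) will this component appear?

DFT frequency resolution = f_s/N = 36000/256 = 1125/8 Hz
Bin index k = f_signal / resolution = 23625/8 / 1125/8 = 21
The signal frequency 23625/8 Hz falls in DFT bin k = 21.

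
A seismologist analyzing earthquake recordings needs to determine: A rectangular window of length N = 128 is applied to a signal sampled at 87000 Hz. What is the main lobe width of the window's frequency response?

For a rectangular window of length N,
the main lobe width in frequency is 2*f_s/N.
= 2*87000/128 = 10875/8 Hz
This determines the minimum frequency separation for resolving two sinusoids.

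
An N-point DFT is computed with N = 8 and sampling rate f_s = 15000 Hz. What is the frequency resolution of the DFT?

DFT frequency resolution = f_s / N
= 15000 / 8 = 1875 Hz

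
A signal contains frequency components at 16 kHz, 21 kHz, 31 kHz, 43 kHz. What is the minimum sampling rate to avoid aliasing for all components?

The highest frequency component is f_max = 43 kHz.
Nyquist rate = 2 * f_max = 2 * 43 kHz = 86 kHz.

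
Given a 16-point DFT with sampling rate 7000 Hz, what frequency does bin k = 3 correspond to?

The frequency of DFT bin k is: f_k = k * f_s / N
f_3 = 3 * 7000 / 16 = 2625/2 Hz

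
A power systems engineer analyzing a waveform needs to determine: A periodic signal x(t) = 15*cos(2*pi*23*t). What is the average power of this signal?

Average power of A*cos(wt) is A^2/2.
P = 15^2 / 2 = 225/2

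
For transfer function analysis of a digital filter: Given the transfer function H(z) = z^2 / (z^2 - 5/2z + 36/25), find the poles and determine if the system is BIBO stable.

Poles are roots of the denominator: z^2 - 5/2z + 36/25 = 0.
Quadratic formula: z = [-(-5/2) +/- sqrt((-5/2)^2 - 4*(36/25))] / 2
Discriminant = 25/4 - 144/25 = 49/100; sqrt = 7/10.
z = (5/2 +/- 7/10) / 2 => z = 8/5 or z = 9/10.
|p1| = 8/5, |p2| = 9/10.
For BIBO stability, all poles must lie inside the unit circle (|p| < 1).
System is UNSTABLE since at least one |p| >= 1.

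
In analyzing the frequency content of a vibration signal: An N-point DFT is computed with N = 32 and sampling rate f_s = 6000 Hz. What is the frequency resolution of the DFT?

DFT frequency resolution = f_s / N
= 6000 / 32 = 375/2 Hz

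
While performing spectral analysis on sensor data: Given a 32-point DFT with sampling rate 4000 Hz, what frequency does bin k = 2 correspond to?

The frequency of DFT bin k is: f_k = k * f_s / N
f_2 = 2 * 4000 / 32 = 250 Hz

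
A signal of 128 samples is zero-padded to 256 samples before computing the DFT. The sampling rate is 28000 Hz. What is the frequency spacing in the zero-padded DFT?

Original DFT: N = 128, resolution = f_s/N = 28000/128 = 875/4 Hz
Zero-padded DFT: N = 256, resolution = f_s/N = 28000/256 = 875/8 Hz
Zero-padding interpolates the spectrum (finer frequency grid)
but does NOT improve the true spectral resolution (ability to resolve close frequencies).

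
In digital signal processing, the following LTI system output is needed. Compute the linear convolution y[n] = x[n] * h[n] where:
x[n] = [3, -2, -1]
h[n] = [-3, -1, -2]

y[n] = sum_k x[k]*h[n-k]. Output length = len(x) + len(h) - 1 = 3 + 3 - 1 = 5.
y[0] = 3*-3 = -9
y[1] = -2*-3 + 3*-1 = 3
y[2] = -1*-3 + -2*-1 + 3*-2 = -1
y[3] = -1*-1 + -2*-2 = 5
y[4] = -1*-2 = 2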